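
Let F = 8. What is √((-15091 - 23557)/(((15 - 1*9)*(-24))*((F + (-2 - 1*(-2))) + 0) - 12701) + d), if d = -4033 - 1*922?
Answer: I*√950356901851/13853 ≈ 70.372*I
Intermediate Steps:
d = -4955 (d = -4033 - 922 = -4955)
√((-15091 - 23557)/(((15 - 1*9)*(-24))*((F + (-2 - 1*(-2))) + 0) - 12701) + d) = √((-15091 - 23557)/(((15 - 1*9)*(-24))*((8 + (-2 - 1*(-2))) + 0) - 12701) - 4955) = √(-38648/(((15 - 9)*(-24))*((8 + (-2 + 2)) + 0) - 12701) - 4955) = √(-38648/((6*(-24))*((8 + 0) + 0) - 12701) - 4955) = √(-38648/(-144*(8 + 0) - 12701) - 4955) = √(-38648/(-144*8 - 12701) - 4955) = √(-38648/(-1152 - 12701) - 4955) = √(-38648/(-13853) - 4955) = √(-38648*(-1/13853) - 4955) = √(38648/13853 - 4955) = √(-68602967/13853) = I*√950356901851/13853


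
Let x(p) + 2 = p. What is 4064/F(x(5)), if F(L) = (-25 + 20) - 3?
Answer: -508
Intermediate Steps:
x(p) = -2 + p
F(L) = -8 (F(L) = -5 - 3 = -8)
4064/F(x(5)) = 4064/(-8) = 4064*(-⅛) = -508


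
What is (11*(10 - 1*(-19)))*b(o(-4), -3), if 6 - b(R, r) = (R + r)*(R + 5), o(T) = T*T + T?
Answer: -46893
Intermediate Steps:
o(T) = T + T**2 (o(T) = T**2 + T = T + T**2)
b(R, r) = 6 - (5 + R)*(R + r) (b(R, r) = 6 - (R + r)*(R + 5) = 6 - (R + r)*(5 + R) = 6 - (5 + R)*(R + r))
(11*(10 - 1*(-19)))*b(o(-4), -3) = (11*(10 - 1*(-19)))*(6 - (-4*(1 - 4))**2 - (-20)*(1 - 4) - 5*(-3) - 1*(-4*(1 - 4))*(-3)) = (11*(10 + 19))*(6 - (-4*(-3))**2 - (-20)*(-3) + 15 - 1*(-4*(-3))*(-3)) = (11*29)*(6 - 1*12**2 - 5*12 + 15 - 1*12*(-3)) = 319*(6 - 1*144 - 60 + 15 + 36) = 319*(6 - 144 - 60 + 15 + 36) = 319*(-147) = -46893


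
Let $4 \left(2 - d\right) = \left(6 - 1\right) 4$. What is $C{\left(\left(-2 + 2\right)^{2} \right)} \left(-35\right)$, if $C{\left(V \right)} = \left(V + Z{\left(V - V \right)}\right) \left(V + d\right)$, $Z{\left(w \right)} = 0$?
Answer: $0$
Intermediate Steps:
$d = -3$ ($d = 2 - \frac{\left(6 - 1\right) 4}{4} = 2 - \frac{5 \cdot 4}{4} = 2 - 5 = -3$)
$C{\left(V \right)} = V \left(-3 + V\right)$ ($C{\left(V \right)} = \left(V + 0\right) \left(V - 3\right) = V \left(-3 + V\right)$)
$C{\left(\left(-2 + 2\right)^{2} \right)} \left(-35\right) = \left(-2 + 2\right)^{2} \left(-3 + \left(-2 + 2\right)^{2}\right) \left(-35\right) = 0^{2} \left(-3 + 0^{2}\right) \left(-35\right) = 0 \left(-3 + 0\right) \left(-35\right) = 0 \left(-3\right) \left(-35\right) = 0 \left(-35\right) = 0$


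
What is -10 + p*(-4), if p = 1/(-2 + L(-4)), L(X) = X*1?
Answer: -28/3 ≈ -9.3333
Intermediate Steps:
L(X) = X
p = -⅙ (p = 1/(-2 - 4) = 1/(-6) = -⅙ ≈ -0.16667)
-10 + p*(-4) = -10 - ⅙*(-4) = -10 + ⅔ = -28/3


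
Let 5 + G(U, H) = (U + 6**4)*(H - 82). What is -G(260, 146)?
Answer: -99579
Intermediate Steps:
G(U, H) = -5 + (-82 + H)*(1296 + U) (G(U, H) = -5 + (U + 6**4)*(H - 82) = -5 + (U + 1296)*(-82 + H) = -5 + (1296 + U)*(-82 + H) = -5 + (-82 + H)*(1296 + U))
-G(260, 146) = -(-106277 - 82*260 + 1296*146 + 146*260) = -(-106277 - 21320 + 189216 + 37960) = -1*99579 = -99579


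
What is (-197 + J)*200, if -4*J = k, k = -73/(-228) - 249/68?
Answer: -38016700/969 ≈ -39233.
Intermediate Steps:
k = -3238/969 (k = -73*(-1/228) - 249*1/68 = 73/228 - 249/68 = -3238/969 ≈ -3.3416)
J = 1619/1938 (J = -¼*(-3238/969) = 1619/1938 ≈ 0.83540)
(-197 + J)*200 = (-197 + 1619/1938)*200 = -380167/1938*200 = -38016700/969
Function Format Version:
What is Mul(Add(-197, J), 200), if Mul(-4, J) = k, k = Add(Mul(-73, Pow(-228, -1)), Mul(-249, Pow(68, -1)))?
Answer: Rational(-38016700, 969) ≈ -39233.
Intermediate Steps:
k = Rational(-3238, 969) (k = Add(Mul(-73, Rational(-1, 228)), Mul(-249, Rational(1, 68))) = Add(Rational(73, 228), Rational(-249, 68)) = Rational(-3238, 969) ≈ -3.3416)
J = Rational(1619, 1938) (J = Mul(Rational(-1, 4), Rational(-3238, 969)) = Rational(1619, 1938) ≈ 0.83540)
Mul(Add(-197, J), 200) = Mul(Add(-197, Rational(1619, 1938)), 200) = Mul(Rational(-380167, 1938), 200) = Rational(-38016700, 969)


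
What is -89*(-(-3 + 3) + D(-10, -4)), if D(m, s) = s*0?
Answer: 0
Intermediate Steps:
D(m, s) = 0
-89*(-(-3 + 3) + D(-10, -4)) = -89*(-(-3 + 3) + 0) = -89*(-1*0 + 0) = -89*(0 + 0) = -89*0 = 0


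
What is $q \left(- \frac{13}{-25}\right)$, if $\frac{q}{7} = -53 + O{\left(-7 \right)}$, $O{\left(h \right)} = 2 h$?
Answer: $- \frac{6097}{25} \approx -243.88$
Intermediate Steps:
$q = -469$ ($q = 7 \left(-53 + 2 \left(-7\right)\right) = 7 \left(-53 - 14\right) = 7 \left(-67\right) = -469$)
$q \left(- \frac{13}{-25}\right) = - 469 \left(- \frac{13}{-25}\right) = - 469 \left(\left(-13\right) \left(- \frac{1}{25}\right)\right) = \left(-469\right) \frac{13}{25} = - \frac{6097}{25}$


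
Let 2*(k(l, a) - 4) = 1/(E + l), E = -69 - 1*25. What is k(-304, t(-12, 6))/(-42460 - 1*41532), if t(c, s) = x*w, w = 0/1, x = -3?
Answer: -3183/66857632 ≈ -4.7609e-5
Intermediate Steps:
w = 0 (w = 0*1 = 0)
E = -94 (E = -69 - 25 = -94)
t(c, s) = 0 (t(c, s) = -3*0 = 0)
k(l, a) = 4 + 1/(2*(-94 + l))
k(-304, t(-12, 6))/(-42460 - 1*41532) = ((-751 + 8*(-304))/(2*(-94 - 304)))/(-42460 - 1*41532) = ((½)*(-751 - 2432)/(-398))/(-42460 - 41532) = ((½)*(-1/398)*(-3183))/(-83992) = (3183/796)*(-1/83992) = -3183/66857632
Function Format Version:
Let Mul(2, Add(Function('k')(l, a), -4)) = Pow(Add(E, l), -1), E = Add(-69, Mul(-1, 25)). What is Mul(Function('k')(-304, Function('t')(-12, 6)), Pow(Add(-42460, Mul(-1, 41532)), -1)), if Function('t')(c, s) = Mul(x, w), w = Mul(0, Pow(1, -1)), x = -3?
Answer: Rational(-3183, 66857632) ≈ -4.7609e-5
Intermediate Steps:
w = 0 (w = Mul(0, 1) = 0)
E = -94 (E = Add(-69, -25) = -94)
Function('t')(c, s) = 0 (Function('t')(c, s) = Mul(-3, 0) = 0)
Function('k')(l, a) = Add(4, Mul(Rational(1, 2), Pow(Add(-94, l), -1)))
Mul(Function('k')(-304, Function('t')(-12, 6)), Pow(Add(-42460, Mul(-1, 41532)), -1)) = Mul(Mul(Rational(1, 2), Pow(Add(-94, -304), -1), Add(-751, Mul(8, -304))), Pow(Add(-42460, Mul(-1, 41532)), -1)) = Mul(Mul(Rational(1, 2), Pow(-398, -1), Add(-751, -2432)), Pow(Add(-42460, -41532), -1)) = Mul(Mul(Rational(1, 2), Rational(-1, 398), -3183), Pow(-83992, -1)) = Mul(Rational(3183, 796), Rational(-1, 83992)) = Rational(-3183, 66857632)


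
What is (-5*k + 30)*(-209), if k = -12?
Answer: -18810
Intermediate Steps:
(-5*k + 30)*(-209) = (-5*(-12) + 30)*(-209) = (60 + 30)*(-209) = 90*(-209) = -18810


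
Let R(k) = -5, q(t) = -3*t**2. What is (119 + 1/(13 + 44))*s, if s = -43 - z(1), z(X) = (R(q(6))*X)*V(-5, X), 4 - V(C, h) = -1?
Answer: -40704/19 ≈ -2142.3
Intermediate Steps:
V(C, h) = 5 (V(C, h) = 4 - 1*(-1) = 4 + 1 = 5)
z(X) = -25*X (z(X) = -5*X*5 = -25*X)
s = -18 (s = -43 - (-25) = -43 - 1*(-25) = -43 + 25 = -18)
(119 + 1/(13 + 44))*s = (119 + 1/(13 + 44))*(-18) = (119 + 1/57)*(-18) = (6784/57)*(-18) = -40704/19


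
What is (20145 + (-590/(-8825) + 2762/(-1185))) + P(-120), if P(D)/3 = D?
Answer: 1655043481/83661 ≈ 19783.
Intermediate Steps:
P(D) = 3*D
(20145 + (-590/(-8825) + 2762/(-1185))) + P(-120) = (20145 + (-590/(-8825) + 2762/(-1185))) + 3*(-120) = (20145 + (-590*(-1/8825) + 2762*(-1/1185))) - 360 = (20145 + (118/1765 - 2762/1185)) - 360 = (20145 - 189404/83661) - 360 = 1685161441/83661 - 360 = 1655043481/83661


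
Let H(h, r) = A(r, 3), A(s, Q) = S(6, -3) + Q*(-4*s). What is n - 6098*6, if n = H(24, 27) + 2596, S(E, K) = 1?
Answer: -34315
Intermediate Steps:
A(s, Q) = 1 - 4*Q*s (A(s, Q) = 1 + Q*(-4*s) = 1 - 4*Q*s)
H(h, r) = 1 - 12*r (H(h, r) = 1 - 4*3*r = 1 - 12*r)
n = 2273 (n = (1 - 12*27) + 2596 = (1 - 324) + 2596 = -323 + 2596 = 2273)
n - 6098*6 = 2273 - 6098*6 = 2273 - 1*36588 = 2273 - 36588 = -34315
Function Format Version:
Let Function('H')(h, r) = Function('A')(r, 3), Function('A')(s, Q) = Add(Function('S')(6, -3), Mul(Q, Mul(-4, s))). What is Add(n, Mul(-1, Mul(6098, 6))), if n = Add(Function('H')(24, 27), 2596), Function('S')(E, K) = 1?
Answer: -34315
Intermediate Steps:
Function('A')(s, Q) = Add(1, Mul(-4, Q, s)) (Function('A')(s, Q) = Add(1, Mul(Q, Mul(-4, s))) = Add(1, Mul(-4, Q, s)))
Function('H')(h, r) = Add(1, Mul(-12, r)) (Function('H')(h, r) = Add(1, Mul(-4, 3, r)) = Add(1, Mul(-12, r)))
n = 2273 (n = Add(Add(1, Mul(-12, 27)), 2596) = Add(Add(1, -324), 2596) = Add(-323, 2596) = 2273)
Add(n, Mul(-1, Mul(6098, 6))) = Add(2273, Mul(-1, Mul(6098, 6))) = Add(2273, Mul(-1, 36588)) = Add(2273, -36588) = -34315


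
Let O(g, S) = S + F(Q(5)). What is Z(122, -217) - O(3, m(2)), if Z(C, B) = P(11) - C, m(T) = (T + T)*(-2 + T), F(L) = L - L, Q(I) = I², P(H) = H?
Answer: -111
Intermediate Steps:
F(L) = 0
m(T) = 2*T*(-2 + T) (m(T) = (2*T)*(-2 + T) = 2*T*(-2 + T))
Z(C, B) = 11 - C
O(g, S) = S (O(g, S) = S + 0 = S)
Z(122, -217) - O(3, m(2)) = (11 - 1*122) - 2*2*(-2 + 2) = (11 - 122) - 2*2*0 = -111 - 1*0 = -111 + 0 = -111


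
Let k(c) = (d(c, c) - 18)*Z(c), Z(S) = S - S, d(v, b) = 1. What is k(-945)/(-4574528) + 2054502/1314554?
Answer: 1027251/657277 ≈ 1.5629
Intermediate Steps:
Z(S) = 0
k(c) = 0 (k(c) = (1 - 18)*0 = -17*0 = 0)
k(-945)/(-4574528) + 2054502/1314554 = 0/(-4574528) + 2054502/1314554 = 0*(-1/4574528) + 2054502*(1/1314554) = 0 + 1027251/657277 = 1027251/657277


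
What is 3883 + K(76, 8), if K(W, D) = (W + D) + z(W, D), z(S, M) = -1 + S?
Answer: 4042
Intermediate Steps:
K(W, D) = -1 + D + 2*W (K(W, D) = (W + D) + (-1 + W) = (D + W) + (-1 + W) = -1 + D + 2*W)
3883 + K(76, 8) = 3883 + (-1 + 8 + 2*76) = 3883 + (-1 + 8 + 152) = 3883 + 159 = 4042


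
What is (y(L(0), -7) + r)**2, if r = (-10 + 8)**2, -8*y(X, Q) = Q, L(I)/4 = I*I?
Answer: 1521/64 ≈ 23.766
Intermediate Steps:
L(I) = 4*I**2 (L(I) = 4*(I*I) = 4*I**2)
y(X, Q) = -Q/8
r = 4 (r = (-2)**2 = 4)
(y(L(0), -7) + r)**2 = (-1/8*(-7) + 4)**2 = (7/8 + 4)**2 = (39/8)**2 = 1521/64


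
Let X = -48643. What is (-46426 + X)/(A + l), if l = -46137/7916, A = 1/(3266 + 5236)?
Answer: 3199158933204/196124429 ≈ 16312.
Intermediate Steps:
A = 1/8502 ≈ 0.00011762
l = -46137/7916 (l = -46137*1/7916 = -46137/7916 ≈ -5.8283)
(-46426 + X)/(A + l) = (-46426 - 48643)/(1/8502 - 46137/7916) = -95069/(-196124429/33650916) = -95069*(-33650916/196124429) = 3199158933204/196124429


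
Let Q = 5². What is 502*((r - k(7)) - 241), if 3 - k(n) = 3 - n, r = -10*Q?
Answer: -249996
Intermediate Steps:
Q = 25
r = -250 (r = -10*25 = -250)
k(n) = n (k(n) = 3 - (3 - n) = 3 + (-3 + n) = n)
502*((r - k(7)) - 241) = 502*((-250 - 1*7) - 241) = 502*((-250 - 7) - 241) = 502*(-257 - 241) = 502*(-498) = -249996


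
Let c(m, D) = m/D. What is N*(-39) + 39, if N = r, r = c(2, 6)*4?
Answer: -13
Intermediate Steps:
r = 4/3 (r = (2/6)*4 = (2*(1/6))*4 = (1/3)*4 = 4/3 ≈ 1.3333)
N = 4/3 ≈ 1.3333
N*(-39) + 39 = (4/3)*(-39) + 39 = -52 + 39 = -13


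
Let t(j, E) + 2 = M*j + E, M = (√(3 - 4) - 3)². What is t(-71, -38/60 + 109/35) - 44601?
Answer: -9485389/210 + 426*I ≈ -45169.0 + 426.0*I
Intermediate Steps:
M = (-3 + I)² (M = (√(-1) - 3)² = (I - 3)² = (-3 + I)² ≈ 8.0 - 6.0*I)
t(j, E) = -2 + E + j*(3 - I)² (t(j, E) = -2 + ((3 - I)²*j + E) = -2 + (j*(3 - I)² + E) = -2 + (E + j*(3 - I)²) = -2 + E + j*(3 - I)²)
t(-71, -38/60 + 109/35) - 44601 = (-2 + (-38/60 + 109/35) - 71*(3 - I)²) - 44601 = (-2 + (-38*1/60 + 109*(1/35)) - 71*(3 - I)²) - 44601 = (-2 + (-19/30 + 109/35) - 71*(3 - I)²) - 44601 = (-2 + 521/210 - 71*(3 - I)²) - 44601 = (101/210 - 71*(3 - I)²) - 44601 = -9366109/210 - 71*(3 - I)²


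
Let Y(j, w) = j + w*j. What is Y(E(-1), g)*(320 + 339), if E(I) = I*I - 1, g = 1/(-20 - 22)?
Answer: 0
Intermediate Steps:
g = -1/42 (g = 1/(-42) = -1/42 ≈ -0.023810)
E(I) = -1 + I**2 (E(I) = I**2 - 1 = -1 + I**2)
Y(j, w) = j + j*w
Y(E(-1), g)*(320 + 339) = ((-1 + (-1)**2)*(1 - 1/42))*(320 + 339) = ((-1 + 1)*(41/42))*659 = (0*(41/42))*659 = 0*659 = 0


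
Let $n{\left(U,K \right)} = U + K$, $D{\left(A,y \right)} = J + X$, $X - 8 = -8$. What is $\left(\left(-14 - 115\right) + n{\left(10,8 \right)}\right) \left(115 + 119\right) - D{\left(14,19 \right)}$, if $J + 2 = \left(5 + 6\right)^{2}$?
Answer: $-26093$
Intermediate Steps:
$X = 0$ ($X = 8 - 8 = 0$)
$J = 119$ ($J = -2 + \left(5 + 6\right)^{2} = -2 + 11^{2} = -2 + 121 = 119$)
$D{\left(A,y \right)} = 119$ ($D{\left(A,y \right)} = 119 + 0 = 119$)
$n{\left(U,K \right)} = K + U$
$\left(\left(-14 - 115\right) + n{\left(10,8 \right)}\right) \left(115 + 119\right) - D{\left(14,19 \right)} = \left(\left(-14 - 115\right) + \left(8 + 10\right)\right) \left(115 + 119\right) - 119 = \left(\left(-14 - 115\right) + 18\right) 234 - 119 = \left(-129 + 18\right) 234 - 119 = \left(-111\right) 234 - 119 = -25974 - 119 = -26093$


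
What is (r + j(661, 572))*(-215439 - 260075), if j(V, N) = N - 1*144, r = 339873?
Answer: -161817889714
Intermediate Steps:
j(V, N) = -144 + N (j(V, N) = N - 144 = -144 + N)
(r + j(661, 572))*(-215439 - 260075) = (339873 + (-144 + 572))*(-215439 - 260075) = (339873 + 428)*(-475514) = 340301*(-475514) = -161817889714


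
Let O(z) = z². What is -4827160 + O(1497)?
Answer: -2586151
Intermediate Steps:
-4827160 + O(1497) = -4827160 + 1497² = -4827160 + 2241009 = -2586151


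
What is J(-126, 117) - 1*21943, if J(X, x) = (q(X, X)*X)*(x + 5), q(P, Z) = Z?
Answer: 1914929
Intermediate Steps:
J(X, x) = X**2*(5 + x) (J(X, x) = (X*X)*(x + 5) = X**2*(5 + x))
J(-126, 117) - 1*21943 = (-126)**2*(5 + 117) - 1*21943 = 15876*122 - 21943 = 1936872 - 21943 = 1914929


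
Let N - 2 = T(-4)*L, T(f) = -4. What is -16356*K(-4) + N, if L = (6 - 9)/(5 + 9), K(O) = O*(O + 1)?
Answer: -1373884/7 ≈ -1.9627e+5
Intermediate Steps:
K(O) = O*(1 + O)
L = -3/14 ≈ -0.21429
N = 20/7 (N = 2 - 4*(-3/14) = 2 + 6/7 = 20/7 ≈ 2.8571)
-16356*K(-4) + N = -16356*(-4*(1 - 4)) + 20/7 = -16356*(-4*(-3)) + 20/7 = -16356*12 + 20/7 = -282*696 + 20/7 = -196272 + 20/7 = -1373884/7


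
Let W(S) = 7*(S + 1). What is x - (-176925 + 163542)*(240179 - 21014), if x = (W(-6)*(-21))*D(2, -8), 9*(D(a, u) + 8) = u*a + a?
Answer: 8799234515/3 ≈ 2.9331e+9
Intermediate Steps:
W(S) = 7 + 7*S (W(S) = 7*(1 + S) = 7 + 7*S)
D(a, u) = -8 + a/9 + a*u/9 (D(a, u) = -8 + (u*a + a)/9 = -8 + (a*u + a)/9 = -8 + (a + a*u)/9 = -8 + (a/9 + a*u/9) = -8 + a/9 + a*u/9)
x = -21070/3 (x = ((7 + 7*(-6))*(-21))*(-8 + (⅑)*2 + (⅑)*2*(-8)) = ((7 - 42)*(-21))*(-8 + 2/9 - 16/9) = -35*(-21)*(-86/9) = 735*(-86/9) = -21070/3 ≈ -7023.3)
x - (-176925 + 163542)*(240179 - 21014) = -21070/3 - (-176925 + 163542)*(240179 - 21014) = -21070/3 - (-13383)*219165 = -21070/3 - 1*(-2933085195) = -21070/3 + 2933085195 = 8799234515/3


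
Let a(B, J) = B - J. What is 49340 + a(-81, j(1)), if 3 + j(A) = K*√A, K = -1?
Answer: 49263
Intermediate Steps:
j(A) = -3 - √A
49340 + a(-81, j(1)) = 49340 + (-81 - (-3 - √1)) = 49340 + (-81 - (-3 - 1*1)) = 49340 + (-81 - (-3 - 1)) = 49340 + (-81 - 1*(-4)) = 49340 + (-81 + 4) = 49340 - 77 = 49263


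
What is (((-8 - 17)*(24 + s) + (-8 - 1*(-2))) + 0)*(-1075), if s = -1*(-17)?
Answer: 1108325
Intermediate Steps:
s = 17
(((-8 - 17)*(24 + s) + (-8 - 1*(-2))) + 0)*(-1075) = (((-8 - 17)*(24 + 17) + (-8 - 1*(-2))) + 0)*(-1075) = ((-25*41 + (-8 + 2)) + 0)*(-1075) = ((-1025 - 6) + 0)*(-1075) = (-1031 + 0)*(-1075) = -1031*(-1075) = 1108325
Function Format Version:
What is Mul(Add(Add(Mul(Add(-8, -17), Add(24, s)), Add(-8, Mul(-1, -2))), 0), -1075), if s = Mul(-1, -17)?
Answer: 1108325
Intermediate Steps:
s = 17
Mul(Add(Add(Mul(Add(-8, -17), Add(24, s)), Add(-8, Mul(-1, -2))), 0), -1075) = Mul(Add(Add(Mul(Add(-8, -17), Add(24, 17)), Add(-8, Mul(-1, -2))), 0), -1075) = Mul(Add(Add(Mul(-25, 41), Add(-8, 2)), 0), -1075) = Mul(Add(Add(-1025, -6), 0), -1075) = Mul(Add(-1031, 0), -1075) = Mul(-1031, -1075) = 1108325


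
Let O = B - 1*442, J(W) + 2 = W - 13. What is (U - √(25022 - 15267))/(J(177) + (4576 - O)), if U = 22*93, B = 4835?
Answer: 682/115 - √9755/345 ≈ 5.6441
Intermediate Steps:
U = 2046
J(W) = -15 + W (J(W) = -2 + (W - 13) = -2 + (-13 + W) = -15 + W)
O = 4393 (O = 4835 - 1*442 = 4835 - 442 = 4393)
(U - √(25022 - 15267))/(J(177) + (4576 - O)) = (2046 - √(25022 - 15267))/((-15 + 177) + (4576 - 1*4393)) = (2046 - √9755)/(162 + (4576 - 4393)) = (2046 - √9755)/(162 + 183) = (2046 - √9755)/345 = (2046 - √9755)*(1/345) = 682/115 - √9755/345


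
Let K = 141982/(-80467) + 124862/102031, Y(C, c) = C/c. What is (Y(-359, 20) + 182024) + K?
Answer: 29885772295927957/164202569540 ≈ 1.8201e+5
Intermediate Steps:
Y(C, c) = C/c
K = -4439294888/8210128477 (K = 141982*(-1/80467) + 124862*(1/102031) = -141982/80467 + 124862/102031 = -4439294888/8210128477 ≈ -0.54071)
(Y(-359, 20) + 182024) + K = (-359/20 + 182024) - 4439294888/8210128477 = 3640121/20 - 4439294888/8210128477 = 29885772295927957/164202569540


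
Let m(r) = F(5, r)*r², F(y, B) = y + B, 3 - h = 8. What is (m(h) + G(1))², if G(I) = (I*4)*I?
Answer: 16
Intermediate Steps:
h = -5 (h = 3 - 1*8 = 3 - 8 = -5)
G(I) = 4*I² (G(I) = (4*I)*I = 4*I²)
F(y, B) = B + y
m(r) = r²*(5 + r) (m(r) = (r + 5)*r² = (5 + r)*r² = r²*(5 + r))
(m(h) + G(1))² = ((-5)²*(5 - 5) + 4*1²)² = (25*0 + 4*1)² = (0 + 4)² = 4² = 16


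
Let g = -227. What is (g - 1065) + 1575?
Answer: 283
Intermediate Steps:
(g - 1065) + 1575 = (-227 - 1065) + 1575 = -1292 + 1575 = 283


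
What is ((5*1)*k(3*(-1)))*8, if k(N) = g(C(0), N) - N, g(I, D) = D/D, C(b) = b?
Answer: 160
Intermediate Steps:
g(I, D) = 1
k(N) = 1 - N
((5*1)*k(3*(-1)))*8 = ((5*1)*(1 - 3*(-1)))*8 = (5*(1 - 1*(-3)))*8 = (5*(1 + 3))*8 = (5*4)*8 = 20*8 = 160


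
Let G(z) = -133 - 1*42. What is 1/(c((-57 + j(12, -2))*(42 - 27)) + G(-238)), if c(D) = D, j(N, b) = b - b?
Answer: -1/1030 ≈ -0.00097087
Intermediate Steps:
j(N, b) = 0
G(z) = -175 (G(z) = -133 - 42 = -175)
1/(c((-57 + j(12, -2))*(42 - 27)) + G(-238)) = 1/((-57 + 0)*(42 - 27) - 175) = 1/(-57*15 - 175) = 1/(-855 - 175) = 1/(-1030) = -1/1030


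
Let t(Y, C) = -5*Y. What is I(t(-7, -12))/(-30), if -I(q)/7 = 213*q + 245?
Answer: 5390/3 ≈ 1796.7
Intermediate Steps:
I(q) = -1715 - 1491*q (I(q) = -7*(213*q + 245) = -7*(245 + 213*q) = -1715 - 1491*q)
I(t(-7, -12))/(-30) = (-1715 - (-7455)*(-7))/(-30) = (-1715 - 1491*35)*(-1/30) = (-1715 - 52185)*(-1/30) = -53900*(-1/30) = 5390/3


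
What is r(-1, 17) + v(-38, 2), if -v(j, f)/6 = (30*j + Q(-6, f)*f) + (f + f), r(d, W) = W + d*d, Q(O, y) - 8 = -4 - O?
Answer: 6714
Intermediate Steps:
Q(O, y) = 4 - O (Q(O, y) = 8 + (-4 - O) = 4 - O)
r(d, W) = W + d²
v(j, f) = -180*j - 72*f (v(j, f) = -6*((30*j + (4 - 1*(-6))*f) + (f + f)) = -6*((30*j + (4 + 6)*f) + 2*f) = -6*((30*j + 10*f) + 2*f) = -6*((10*f + 30*j) + 2*f) = -6*(12*f + 30*j) = -180*j - 72*f)
r(-1, 17) + v(-38, 2) = (17 + (-1)²) + (-180*(-38) - 72*2) = (17 + 1) + (6840 - 144) = 18 + 6696 = 6714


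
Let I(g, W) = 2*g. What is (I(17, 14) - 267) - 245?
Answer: -478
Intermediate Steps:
(I(17, 14) - 267) - 245 = (2*17 - 267) - 245 = (34 - 267) - 245 = -233 - 245 = -478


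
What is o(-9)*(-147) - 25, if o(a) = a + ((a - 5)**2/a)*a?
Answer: -27514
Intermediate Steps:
o(a) = a + (-5 + a)**2 (o(a) = a + ((-5 + a)**2/a)*a = a + (-5 + a)**2)
o(-9)*(-147) - 25 = (-9 + (-5 - 9)**2)*(-147) - 25 = (-9 + (-14)**2)*(-147) - 25 = (-9 + 196)*(-147) - 25 = 187*(-147) - 25 = -27489 - 25 = -27514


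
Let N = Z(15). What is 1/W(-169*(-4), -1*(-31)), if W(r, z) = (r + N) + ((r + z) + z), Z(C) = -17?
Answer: 1/1397 ≈ 0.00071582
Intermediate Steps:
N = -17
W(r, z) = -17 + 2*r + 2*z (W(r, z) = (r - 17) + ((r + z) + z) = (-17 + r) + (r + 2*z) = -17 + 2*r + 2*z)
1/W(-169*(-4), -1*(-31)) = 1/(-17 + 2*(-169*(-4)) + 2*(-1*(-31))) = 1/(-17 + 2*676 + 2*31) = 1/(-17 + 1352 + 62) = 1/1397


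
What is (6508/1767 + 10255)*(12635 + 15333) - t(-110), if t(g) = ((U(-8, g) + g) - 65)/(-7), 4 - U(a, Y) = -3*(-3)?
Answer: 186781549532/651 ≈ 2.8691e+8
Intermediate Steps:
U(a, Y) = -5 (U(a, Y) = 4 - (-3)*(-3) = 4 - 1*9 = 4 - 9 = -5)
t(g) = 10 - g/7 (t(g) = ((-5 + g) - 65)/(-7) = (-70 + g)*(-⅐) = 10 - g/7)
(6508/1767 + 10255)*(12635 + 15333) - t(-110) = (6508/1767 + 10255)*(12635 + 15333) - (10 - ⅐*(-110)) = (6508*(1/1767) + 10255)*27968 - (10 + 110/7) = (6508/1767 + 10255)*27968 - 1*180/7 = (18127093/1767)*27968 - 180/7 = 26683080896/93 - 180/7 = 186781549532/651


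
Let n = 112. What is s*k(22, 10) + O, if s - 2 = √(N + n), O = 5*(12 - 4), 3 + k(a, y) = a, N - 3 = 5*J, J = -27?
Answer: 78 + 38*I*√5 ≈ 78.0 + 84.971*I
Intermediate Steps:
N = -132 (N = 3 + 5*(-27) = 3 - 135 = -132)
k(a, y) = -3 + a
O = 40 (O = 5*8 = 40)
s = 2 + 2*I*√5 (s = 2 + √(-132 + 112) = 2 + √(-20) = 2 + 2*I*√5 ≈ 2.0 + 4.4721*I)
s*k(22, 10) + O = (2 + 2*I*√5)*(-3 + 22) + 40 = (2 + 2*I*√5)*19 + 40 = (38 + 38*I*√5) + 40 = 78 + 38*I*√5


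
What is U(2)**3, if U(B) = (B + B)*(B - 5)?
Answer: -1728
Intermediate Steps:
U(B) = 2*B*(-5 + B) (U(B) = (2*B)*(-5 + B) = 2*B*(-5 + B))
U(2)**3 = (2*2*(-5 + 2))**3 = (2*2*(-3))**3 = (-12)**3 = -1728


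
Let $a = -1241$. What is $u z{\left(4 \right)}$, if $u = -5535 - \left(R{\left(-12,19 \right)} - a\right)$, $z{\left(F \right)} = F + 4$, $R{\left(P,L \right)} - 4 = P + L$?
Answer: $-54296$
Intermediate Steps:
$R{\left(P,L \right)} = 4 + L + P$ ($R{\left(P,L \right)} = 4 + \left(P + L\right) = 4 + \left(L + P\right) = 4 + L + P$)
$z{\left(F \right)} = 4 + F$
$u = -6787$ ($u = -5535 - \left(\left(4 + 19 - 12\right) - -1241\right) = -5535 - \left(11 + 1241\right) = -5535 - 1252 = -6787$)
$u z{\left(4 \right)} = - 6787 \left(4 + 4\right) = \left(-6787\right) 8 = -54296$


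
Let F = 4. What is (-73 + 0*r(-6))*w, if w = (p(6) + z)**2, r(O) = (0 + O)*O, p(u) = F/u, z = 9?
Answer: -61393/9 ≈ -6821.4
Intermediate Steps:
p(u) = 4/u
r(O) = O**2 (r(O) = O*O = O**2)
w = 841/9 (w = (4/6 + 9)**2 = (4*(1/6) + 9)**2 = (2/3 + 9)**2 = (29/3)**2 = 841/9 ≈ 93.444)
(-73 + 0*r(-6))*w = (-73 + 0*(-6)**2)*(841/9) = (-73 + 0*36)*(841/9) = (-73 + 0)*(841/9) = -73*841/9 = -61393/9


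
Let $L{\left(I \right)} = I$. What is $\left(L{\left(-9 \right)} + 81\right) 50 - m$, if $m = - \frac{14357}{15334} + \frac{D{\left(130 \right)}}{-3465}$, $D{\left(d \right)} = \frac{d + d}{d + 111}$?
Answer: $\frac{838356094019}{232816122} \approx 3600.9$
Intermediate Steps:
$D{\left(d \right)} = \frac{2 d}{111 + d}$
$m = - \frac{218054819}{232816122}$ ($m = - \frac{14357}{15334} + \frac{2 \cdot 130 \frac{1}{111 + 130}}{-3465} = \left(-14357\right) \frac{1}{15334} + 2 \cdot 130 \cdot \frac{1}{241} \left(- \frac{1}{3465}\right) = - \frac{14357}{15334} + 2 \cdot 130 \cdot \frac{1}{241} \left(- \frac{1}{3465}\right) = - \frac{14357}{15334} + \frac{260}{241} \left(- \frac{1}{3465}\right) = - \frac{14357}{15334} - \frac{52}{167013} = - \frac{218054819}{232816122} \approx -0.9366$)
$\left(L{\left(-9 \right)} + 81\right) 50 - m = \left(-9 + 81\right) 50 - - \frac{218054819}{232816122} = 72 \cdot 50 + \frac{218054819}{232816122} = 3600 + \frac{218054819}{232816122} = \frac{838356094019}{232816122}$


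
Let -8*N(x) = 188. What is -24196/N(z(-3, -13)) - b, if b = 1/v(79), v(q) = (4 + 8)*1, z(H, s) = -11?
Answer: 580657/564 ≈ 1029.5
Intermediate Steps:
v(q) = 12 (v(q) = 12*1 = 12)
N(x) = -47/2 (N(x) = -1/8*188 = -47/2)
b = 1/12 ≈ 0.083333
-24196/N(z(-3, -13)) - b = -24196/(-47/2) - 1*1/12 = -24196*(-2/47) - 1/12 = 48392/47 - 1/12 = 580657/564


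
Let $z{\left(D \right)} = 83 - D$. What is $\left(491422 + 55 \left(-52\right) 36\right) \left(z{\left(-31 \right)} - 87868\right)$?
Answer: $-34089094348$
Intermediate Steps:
$\left(491422 + 55 \left(-52\right) 36\right) \left(z{\left(-31 \right)} - 87868\right) = \left(491422 + 55 \left(-52\right) 36\right) \left(\left(83 - -31\right) - 87868\right) = \left(491422 - 102960\right) \left(\left(83 + 31\right) - 87868\right) = \left(491422 - 102960\right) \left(114 - 87868\right) = 388462 \left(-87754\right) = -34089094348$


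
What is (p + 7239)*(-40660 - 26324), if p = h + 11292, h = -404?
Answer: -1214218968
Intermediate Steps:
p = 10888 (p = -404 + 11292 = 10888)
(p + 7239)*(-40660 - 26324) = (10888 + 7239)*(-40660 - 26324) = 18127*(-66984) = -1214218968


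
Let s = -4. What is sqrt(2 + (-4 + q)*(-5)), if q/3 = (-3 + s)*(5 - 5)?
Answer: sqrt(22) ≈ 4.6904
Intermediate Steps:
q = 0 (q = 3*((-3 - 4)*(5 - 5)) = 3*(-7*0) = 3*0 = 0)
sqrt(2 + (-4 + q)*(-5)) = sqrt(2 + (-4 + 0)*(-5)) = sqrt(2 - 4*(-5)) = sqrt(2 + 20) = sqrt(22)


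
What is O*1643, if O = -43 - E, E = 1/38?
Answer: -2686305/38 ≈ -70692.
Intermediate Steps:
E = 1/38 ≈ 0.026316
O = -1635/38 (O = -43 - 1*1/38 = -43 - 1/38 = -1635/38 ≈ -43.026)
O*1643 = -1635/38*1643 = -2686305/38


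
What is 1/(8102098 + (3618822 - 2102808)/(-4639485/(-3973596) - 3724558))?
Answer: 4933294710361/39970035198217381930 ≈ 1.2342e-7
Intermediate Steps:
1/(8102098 + (3618822 - 2102808)/(-4639485/(-3973596) - 3724558)) = 1/(8102098 + 1516014/(-4639485*(-1/3973596) - 3724558)) = 1/(8102098 + 1516014/(1546495/1324532 - 3724558)) = 1/(8102098 + 1516014/(-4933294710361/1324532)) = 1/(8102098 + 1516014*(-1324532/4933294710361)) = 1/(8102098 - 2008009055448/4933294710361) = 1/(39970035198217381930/4933294710361) = 4933294710361/39970035198217381930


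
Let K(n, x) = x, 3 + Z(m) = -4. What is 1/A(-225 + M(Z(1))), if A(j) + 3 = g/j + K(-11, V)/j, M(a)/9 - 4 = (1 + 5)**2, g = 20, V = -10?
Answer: -27/79 ≈ -0.34177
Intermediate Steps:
Z(m) = -7 (Z(m) = -3 - 4 = -7)
M(a) = 360 (M(a) = 36 + 9*(1 + 5)**2 = 36 + 9*6**2 = 36 + 9*36 = 36 + 324 = 360)
A(j) = -3 + 10/j (A(j) = -3 + (20/j - 10/j) = -3 + 10/j)
1/A(-225 + M(Z(1))) = 1/(-3 + 10/(-225 + 360)) = 1/(-3 + 10/135) = 1/(-3 + 10*(1/135)) = 1/(-3 + 2/27) = 1/(-79/27) = -27/79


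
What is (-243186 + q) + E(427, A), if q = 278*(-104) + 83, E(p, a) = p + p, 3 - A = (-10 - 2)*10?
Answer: -271161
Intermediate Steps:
A = 123 (A = 3 - (-10 - 2)*10 = 3 - (-12)*10 = 3 - 1*(-120) = 3 + 120 = 123)
E(p, a) = 2*p
q = -28829 (q = -28912 + 83 = -28829)
(-243186 + q) + E(427, A) = (-243186 - 28829) + 2*427 = -272015 + 854 = -271161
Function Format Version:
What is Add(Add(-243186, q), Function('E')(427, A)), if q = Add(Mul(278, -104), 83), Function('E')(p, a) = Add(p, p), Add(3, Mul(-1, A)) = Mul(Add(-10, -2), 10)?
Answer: -271161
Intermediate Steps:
A = 123 (A = Add(3, Mul(-1, Mul(Add(-10, -2), 10))) = Add(3, Mul(-1, Mul(-12, 10))) = Add(3, Mul(-1, -120)) = Add(3, 120) = 123)
Function('E')(p, a) = Mul(2, p)
q = -28829 (q = Add(-28912, 83) = -28829)
Add(Add(-243186, q), Function('E')(427, A)) = Add(Add(-243186, -28829), Mul(2, 427)) = Add(-272015, 854) = -271161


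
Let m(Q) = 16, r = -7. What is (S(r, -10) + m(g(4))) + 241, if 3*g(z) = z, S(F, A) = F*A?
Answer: 327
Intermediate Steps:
S(F, A) = A*F
g(z) = z/3
(S(r, -10) + m(g(4))) + 241 = (-10*(-7) + 16) + 241 = (70 + 16) + 241 = 86 + 241 = 327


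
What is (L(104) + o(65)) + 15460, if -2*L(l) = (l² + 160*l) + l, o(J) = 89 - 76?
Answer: 1693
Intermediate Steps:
o(J) = 13
L(l) = -161*l/2 - l²/2 (L(l) = -((l² + 160*l) + l)/2 = -(l² + 161*l)/2 = -161*l/2 - l²/2)
(L(104) + o(65)) + 15460 = (-½*104*(161 + 104) + 13) + 15460 = (-½*104*265 + 13) + 15460 = (-13780 + 13) + 15460 = -13767 + 15460 = 1693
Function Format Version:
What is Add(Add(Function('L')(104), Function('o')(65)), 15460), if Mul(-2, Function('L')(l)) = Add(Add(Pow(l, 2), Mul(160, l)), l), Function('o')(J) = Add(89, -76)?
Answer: 1693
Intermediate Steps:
Function('o')(J) = 13
Function('L')(l) = Add(Mul(Rational(-161, 2), l), Mul(Rational(-1, 2), Pow(l, 2))) (Function('L')(l) = Mul(Rational(-1, 2), Add(Add(Pow(l, 2), Mul(160, l)), l)) = Mul(Rational(-1, 2), Add(Pow(l, 2), Mul(161, l))) = Add(Mul(Rational(-161, 2), l), Mul(Rational(-1, 2), Pow(l, 2))))
Add(Add(Function('L')(104), Function('o')(65)), 15460) = Add(Add(Mul(Rational(-1, 2), 104, Add(161, 104)), 13), 15460) = Add(Add(Mul(Rational(-1, 2), 104, 265), 13), 15460) = Add(Add(-13780, 13), 15460) = Add(-13767, 15460) = 1693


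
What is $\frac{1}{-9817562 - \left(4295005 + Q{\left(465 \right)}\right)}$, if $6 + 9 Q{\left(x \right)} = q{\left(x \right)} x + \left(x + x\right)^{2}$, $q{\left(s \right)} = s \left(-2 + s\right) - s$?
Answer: $- \frac{3}{75924649} \approx -3.9513 \cdot 10^{-8}$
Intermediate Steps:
$q{\left(s \right)} = - s + s \left(-2 + s\right)$
$Q{\left(x \right)} = - \frac{2}{3} + \frac{4 x^{2}}{9} + \frac{x^{2} \left(-3 + x\right)}{9}$ ($Q{\left(x \right)} = - \frac{2}{3} + \frac{x \left(-3 + x\right) x + \left(x + x\right)^{2}}{9} = - \frac{2}{3} + \frac{x^{2} \left(-3 + x\right) + \left(2 x\right)^{2}}{9} = - \frac{2}{3} + \frac{x^{2} \left(-3 + x\right) + 4 x^{2}}{9} = - \frac{2}{3} + \frac{4 x^{2} + x^{2} \left(-3 + x\right)}{9} = - \frac{2}{3} + \left(\frac{4 x^{2}}{9} + \frac{x^{2} \left(-3 + x\right)}{9}\right) = - \frac{2}{3} + \frac{4 x^{2}}{9} + \frac{x^{2} \left(-3 + x\right)}{9}$)
$\frac{1}{-9817562 - \left(4295005 + Q{\left(465 \right)}\right)} = \frac{1}{-9817562 - \left(\frac{12885013}{3} + 24025 + 11171625\right)} = \frac{1}{-9817562 - \frac{46471963}{3}} = \frac{1}{- \frac{75924649}{3}} = - \frac{3}{75924649}$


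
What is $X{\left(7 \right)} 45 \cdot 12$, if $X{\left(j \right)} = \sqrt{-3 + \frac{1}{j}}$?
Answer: $\frac{1080 i \sqrt{35}}{7} \approx 912.77 i$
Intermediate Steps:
$X{\left(7 \right)} 45 \cdot 12 = \sqrt{-3 + \frac{1}{7}} \cdot 45 \cdot 12 = \sqrt{- \frac{20}{7}} \cdot 45 \cdot 12 = \frac{2 i \sqrt{35}}{7} \cdot 45 \cdot 12 = \frac{90 i \sqrt{35}}{7} \cdot 12 = \frac{1080 i \sqrt{35}}{7}$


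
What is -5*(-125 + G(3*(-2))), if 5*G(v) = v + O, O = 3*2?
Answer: 625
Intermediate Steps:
O = 6
G(v) = 6/5 + v/5 (G(v) = (v + 6)/5 = (6 + v)/5 = 6/5 + v/5)
-5*(-125 + G(3*(-2))) = -5*(-125 + (6/5 + (3*(-2))/5)) = -5*(-125 + (6/5 + (1/5)*(-6))) = -5*(-125 + (6/5 - 6/5)) = -5*(-125 + 0) = -5*(-125) = 625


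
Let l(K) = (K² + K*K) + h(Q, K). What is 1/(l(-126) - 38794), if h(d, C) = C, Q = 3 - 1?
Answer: -1/7168 ≈ -0.00013951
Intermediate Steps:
Q = 2
l(K) = K + 2*K² (l(K) = (K² + K*K) + K = (K² + K²) + K = 2*K² + K = K + 2*K²)
1/(l(-126) - 38794) = 1/(-126*(1 + 2*(-126)) - 38794) = 1/(-126*(1 - 252) - 38794) = 1/(-126*(-251) - 38794) = 1/(31626 - 38794) = 1/(-7168) = -1/7168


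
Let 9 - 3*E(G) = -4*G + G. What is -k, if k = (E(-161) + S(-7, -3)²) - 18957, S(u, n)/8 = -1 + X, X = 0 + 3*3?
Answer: 15019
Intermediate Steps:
X = 9 (X = 0 + 9 = 9)
S(u, n) = 64 (S(u, n) = 8*(-1 + 9) = 8*8 = 64)
E(G) = 3 + G (E(G) = 3 - (-4*G + G)/3 = 3 - (-1)*G = 3 + G)
k = -15019 (k = ((3 - 161) + 64²) - 18957 = (-158 + 4096) - 18957 = 3938 - 18957 = -15019)
-k = -1*(-15019) = 15019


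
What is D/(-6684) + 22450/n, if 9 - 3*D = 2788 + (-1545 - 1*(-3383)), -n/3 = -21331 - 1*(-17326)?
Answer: 11236459/5353884 ≈ 2.0987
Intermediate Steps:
n = 12015 (n = -3*(-21331 - 1*(-17326)) = -3*(-21331 + 17326) = -3*(-4005) = 12015)
D = -1539 (D = 3 - (2788 + (-1545 - 1*(-3383)))/3 = 3 - (2788 + (-1545 + 3383))/3 = 3 - (2788 + 1838)/3 = 3 - 1/3*4626 = 3 - 1542 = -1539)
D/(-6684) + 22450/n = -1539/(-6684) + 22450/12015 = -1539*(-1/6684) + 22450*(1/12015) = 513/2228 + 4490/2403 = 11236459/5353884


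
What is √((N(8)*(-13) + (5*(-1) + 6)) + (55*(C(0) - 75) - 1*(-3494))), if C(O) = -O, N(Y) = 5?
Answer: I*√695 ≈ 26.363*I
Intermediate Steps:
√((N(8)*(-13) + (5*(-1) + 6)) + (55*(C(0) - 75) - 1*(-3494))) = √((5*(-13) + (5*(-1) + 6)) + (55*(-1*0 - 75) - 1*(-3494))) = √((-65 + (-5 + 6)) + (55*(0 - 75) + 3494)) = √((-65 + 1) + (55*(-75) + 3494)) = √(-64 + (-4125 + 3494)) = √(-64 - 631) = √(-695) = I*√695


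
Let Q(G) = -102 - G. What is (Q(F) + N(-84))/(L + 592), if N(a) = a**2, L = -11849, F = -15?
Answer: -6969/11257 ≈ -0.61908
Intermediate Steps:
(Q(F) + N(-84))/(L + 592) = ((-102 - 1*(-15)) + (-84)**2)/(-11849 + 592) = ((-102 + 15) + 7056)/(-11257) = (-87 + 7056)*(-1/11257) = 6969*(-1/11257) = -6969/11257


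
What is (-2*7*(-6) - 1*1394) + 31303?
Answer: 29993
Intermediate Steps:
(-2*7*(-6) - 1*1394) + 31303 = (-14*(-6) - 1394) + 31303 = (84 - 1394) + 31303 = -1310 + 31303 = 29993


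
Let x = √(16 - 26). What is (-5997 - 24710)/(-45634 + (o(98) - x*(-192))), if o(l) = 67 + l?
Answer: 1396216583/2067798601 + 5895744*I*√10/2067798601 ≈ 0.67522 + 0.0090163*I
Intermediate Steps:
x = I*√10 (x = √(-10) = I*√10 ≈ 3.1623*I)
(-5997 - 24710)/(-45634 + (o(98) - x*(-192))) = (-5997 - 24710)/(-45634 + ((67 + 98) - I*√10*(-192))) = -30707/(-45634 + (165 - (-192)*I*√10)) = -30707/(-45634 + (165 + 192*I*√10)) = -30707/(-45469 + 192*I*√10)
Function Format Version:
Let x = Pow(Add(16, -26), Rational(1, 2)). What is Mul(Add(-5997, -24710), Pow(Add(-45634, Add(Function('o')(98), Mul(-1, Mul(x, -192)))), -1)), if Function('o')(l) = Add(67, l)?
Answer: Add(Rational(1396216583, 2067798601), Mul(Rational(5895744, 2067798601), I, Pow(10, Rational(1, 2)))) ≈ Add(0.67522, Mul(0.0090163, I))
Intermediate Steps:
x = Mul(I, Pow(10, Rational(1, 2))) (x = Pow(-10, Rational(1, 2)) = Mul(I, Pow(10, Rational(1, 2))) ≈ Mul(3.1623, I))
Mul(Add(-5997, -24710), Pow(Add(-45634, Add(Function('o')(98), Mul(-1, Mul(x, -192)))), -1)) = Mul(Add(-5997, -24710), Pow(Add(-45634, Add(Add(67, 98), Mul(-1, Mul(Mul(I, Pow(10, Rational(1, 2))), -192)))), -1)) = Mul(-30707, Pow(Add(-45634, Add(165, Mul(-1, Mul(-192, I, Pow(10, Rational(1, 2)))))), -1)) = Mul(-30707, Pow(Add(-45634, Add(165, Mul(192, I, Pow(10, Rational(1, 2))))), -1)) = Mul(-30707, Pow(Add(-45469, Mul(192, I, Pow(10, Rational(1, 2)))), -1))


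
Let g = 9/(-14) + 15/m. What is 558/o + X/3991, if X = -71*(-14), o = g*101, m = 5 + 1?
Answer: 1299536/403091 ≈ 3.2239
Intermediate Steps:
m = 6
g = 13/7 (g = 9/(-14) + 15/6 = 9*(-1/14) + 15*(⅙) = -9/14 + 5/2 = 13/7 ≈ 1.8571)
o = 1313/7 (o = (13/7)*101 = 1313/7 ≈ 187.57)
X = 994
558/o + X/3991 = 558/(1313/7) + 994/3991 = 558*(7/1313) + 994*(1/3991) = 3906/1313 + 994/3991 = 1299536/403091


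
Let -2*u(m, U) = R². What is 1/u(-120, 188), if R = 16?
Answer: -1/128 ≈ -0.0078125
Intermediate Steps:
u(m, U) = -128 (u(m, U) = -½*16² = -½*256 = -128)
1/u(-120, 188) = 1/(-128) = -1/128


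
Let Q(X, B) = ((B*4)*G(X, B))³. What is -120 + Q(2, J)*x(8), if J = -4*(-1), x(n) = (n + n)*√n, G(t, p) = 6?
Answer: -120 + 28311552*√2 ≈ 4.0038e+7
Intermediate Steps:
x(n) = 2*n^(3/2) (x(n) = (2*n)*√n = 2*n^(3/2))
J = 4
Q(X, B) = 13824*B³ (Q(X, B) = ((B*4)*6)³ = ((4*B)*6)³ = (24*B)³ = 13824*B³)
-120 + Q(2, J)*x(8) = -120 + (13824*4³)*(2*8^(3/2)) = -120 + (13824*64)*(2*(16*√2)) = -120 + 884736*(32*√2) = -120 + 28311552*√2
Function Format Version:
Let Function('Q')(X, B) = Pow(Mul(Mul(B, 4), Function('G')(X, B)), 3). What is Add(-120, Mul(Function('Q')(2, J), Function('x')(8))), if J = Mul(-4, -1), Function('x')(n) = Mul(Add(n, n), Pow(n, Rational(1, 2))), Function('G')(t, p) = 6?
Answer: Add(-120, Mul(28311552, Pow(2, Rational(1, 2)))) ≈ 4.0038e+7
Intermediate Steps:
Function('x')(n) = Mul(2, Pow(n, Rational(3, 2))) (Function('x')(n) = Mul(Mul(2, n), Pow(n, Rational(1, 2))) = Mul(2, Pow(n, Rational(3, 2))))
J = 4
Function('Q')(X, B) = Mul(13824, Pow(B, 3)) (Function('Q')(X, B) = Pow(Mul(Mul(B, 4), 6), 3) = Pow(Mul(Mul(4, B), 6), 3) = Pow(Mul(24, B), 3) = Mul(13824, Pow(B, 3)))
Add(-120, Mul(Function('Q')(2, J), Function('x')(8))) = Add(-120, Mul(Mul(13824, Pow(4, 3)), Mul(2, Pow(8, Rational(3, 2))))) = Add(-120, Mul(Mul(13824, 64), Mul(2, Mul(16, Pow(2, Rational(1, 2)))))) = Add(-120, Mul(884736, Mul(32, Pow(2, Rational(1, 2))))) = Add(-120, Mul(28311552, Pow(2, Rational(1, 2))))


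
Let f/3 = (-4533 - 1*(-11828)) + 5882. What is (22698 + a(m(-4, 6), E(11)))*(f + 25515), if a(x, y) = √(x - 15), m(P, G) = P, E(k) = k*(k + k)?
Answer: 1476414108 + 65046*I*√19 ≈ 1.4764e+9 + 2.8353e+5*I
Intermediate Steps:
f = 39531 (f = 3*((-4533 - 1*(-11828)) + 5882) = 3*((-4533 + 11828) + 5882) = 3*(7295 + 5882) = 3*13177 = 39531)
E(k) = 2*k² (E(k) = k*(2*k) = 2*k²)
a(x, y) = √(-15 + x)
(22698 + a(m(-4, 6), E(11)))*(f + 25515) = (22698 + √(-15 - 4))*(39531 + 25515) = (22698 + √(-19))*65046 = (22698 + I*√19)*65046 = 1476414108 + 65046*I*√19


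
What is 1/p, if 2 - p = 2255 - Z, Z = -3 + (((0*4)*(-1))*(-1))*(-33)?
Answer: -1/2256 ≈ -0.00044326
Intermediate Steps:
Z = -3 (Z = -3 + ((0*(-1))*(-1))*(-33) = -3 + (0*(-1))*(-33) = -3 + 0*(-33) = -3 + 0 = -3)
p = -2256 (p = 2 - (2255 - 1*(-3)) = 2 - (2255 + 3) = 2 - 1*2258 = 2 - 2258 = -2256)
1/p = 1/(-2256) = -1/2256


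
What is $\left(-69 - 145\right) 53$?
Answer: $-11342$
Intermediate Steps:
$\left(-69 - 145\right) 53 = \left(-214\right) 53 = -11342$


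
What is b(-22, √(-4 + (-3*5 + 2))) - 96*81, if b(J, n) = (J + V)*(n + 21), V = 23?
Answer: -7755 + I*√17 ≈ -7755.0 + 4.1231*I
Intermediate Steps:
b(J, n) = (21 + n)*(23 + J) (b(J, n) = (J + 23)*(n + 21) = (23 + J)*(21 + n) = (21 + n)*(23 + J))
b(-22, √(-4 + (-3*5 + 2))) - 96*81 = (483 + 21*(-22) + 23*√(-4 + (-3*5 + 2)) - 22*√(-4 + (-3*5 + 2))) - 96*81 = (483 - 462 + 23*√(-4 + (-15 + 2)) - 22*√(-4 + (-15 + 2))) - 7776 = (483 - 462 + 23*√(-4 - 13) - 22*√(-4 - 13)) - 7776 = (483 - 462 + 23*√(-17) - 22*I*√17) - 7776 = (483 - 462 + 23*(I*√17) - 22*I*√17) - 7776 = (483 - 462 + 23*I*√17 - 22*I*√17) - 7776 = (21 + I*√17) - 7776 = -7755 + I*√17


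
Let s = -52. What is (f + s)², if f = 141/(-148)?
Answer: 61418569/21904 ≈ 2804.0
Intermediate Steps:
f = -141/148 (f = 141*(-1/148) = -141/148 ≈ -0.95270)
(f + s)² = (-141/148 - 52)² = (-7837/148)² = 61418569/21904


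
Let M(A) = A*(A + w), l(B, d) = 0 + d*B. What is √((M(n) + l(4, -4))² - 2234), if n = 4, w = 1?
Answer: I*√2218 ≈ 47.096*I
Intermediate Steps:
l(B, d) = B*d (l(B, d) = 0 + B*d = B*d)
M(A) = A*(1 + A) (M(A) = A*(A + 1) = A*(1 + A))
√((M(n) + l(4, -4))² - 2234) = √((4*(1 + 4) + 4*(-4))² - 2234) = √((4*5 - 16)² - 2234) = √((20 - 16)² - 2234) = √(4² - 2234) = √(16 - 2234) = √(-2218) = I*√2218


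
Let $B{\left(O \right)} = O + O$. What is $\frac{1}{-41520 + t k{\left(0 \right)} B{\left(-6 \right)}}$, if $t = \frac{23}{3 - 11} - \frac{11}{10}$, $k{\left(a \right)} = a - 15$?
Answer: $- \frac{2}{84471} \approx -2.3677 \cdot 10^{-5}$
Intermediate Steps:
$B{\left(O \right)} = 2 O$
$k{\left(a \right)} = -15 + a$ ($k{\left(a \right)} = a - 15 = -15 + a$)
$t = - \frac{159}{40}$ ($t = \frac{23}{3 - 11} - \frac{11}{10} = \frac{23}{-8} - \frac{11}{10} = 23 \left(- \frac{1}{8}\right) - \frac{11}{10} = - \frac{23}{8} - \frac{11}{10} = - \frac{159}{40} \approx -3.975$)
$\frac{1}{-41520 + t k{\left(0 \right)} B{\left(-6 \right)}} = \frac{1}{-41520 + - \frac{159 \left(-15 + 0\right)}{40} \cdot 2 \left(-6\right)} = \frac{1}{-41520 + \left(- \frac{159}{40}\right) \left(-15\right) \left(-12\right)} = \frac{1}{-41520 + \frac{477}{8} \left(-12\right)} = \frac{1}{-41520 - \frac{1431}{2}} = \frac{1}{- \frac{84471}{2}} = - \frac{2}{84471}$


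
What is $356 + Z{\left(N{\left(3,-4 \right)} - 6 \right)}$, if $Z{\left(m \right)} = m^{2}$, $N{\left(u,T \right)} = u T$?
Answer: $680$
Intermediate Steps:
$N{\left(u,T \right)} = T u$
$356 + Z{\left(N{\left(3,-4 \right)} - 6 \right)} = 356 + \left(\left(-4\right) 3 - 6\right)^{2} = 356 + \left(-12 - 6\right)^{2} = 356 + \left(-18\right)^{2} = 356 + 324 = 680$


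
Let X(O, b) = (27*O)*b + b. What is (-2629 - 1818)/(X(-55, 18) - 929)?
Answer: 4447/27641 ≈ 0.16088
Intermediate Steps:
X(O, b) = b + 27*O*b (X(O, b) = 27*O*b + b = b + 27*O*b)
(-2629 - 1818)/(X(-55, 18) - 929) = (-2629 - 1818)/(18*(1 + 27*(-55)) - 929) = -4447/(18*(1 - 1485) - 929) = -4447/(18*(-1484) - 929) = -4447/(-26712 - 929) = -4447/(-27641) = -4447*(-1/27641) = 4447/27641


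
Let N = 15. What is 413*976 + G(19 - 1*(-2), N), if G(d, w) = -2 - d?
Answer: 403065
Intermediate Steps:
413*976 + G(19 - 1*(-2), N) = 413*976 + (-2 - (19 - 1*(-2))) = 403088 + (-2 - (19 + 2)) = 403088 + (-2 - 1*21) = 403088 + (-2 - 21) = 403088 - 23 = 403065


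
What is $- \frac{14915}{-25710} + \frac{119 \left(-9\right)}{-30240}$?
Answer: $\frac{84403}{137120} \approx 0.61554$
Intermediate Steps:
$- \frac{14915}{-25710} + \frac{119 \left(-9\right)}{-30240} = \left(-14915\right) \left(- \frac{1}{25710}\right) - - \frac{17}{480} = \frac{2983}{5142} + \frac{17}{480} = \frac{84403}{137120}$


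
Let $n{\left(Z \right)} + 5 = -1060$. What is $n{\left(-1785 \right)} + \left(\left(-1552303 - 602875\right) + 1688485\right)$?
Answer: $-467758$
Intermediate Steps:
$n{\left(Z \right)} = -1065$ ($n{\left(Z \right)} = -5 - 1060 = -1065$)
$n{\left(-1785 \right)} + \left(\left(-1552303 - 602875\right) + 1688485\right) = -1065 + \left(\left(-1552303 - 602875\right) + 1688485\right) = -1065 + \left(-2155178 + 1688485\right) = -1065 - 466693 = -467758$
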